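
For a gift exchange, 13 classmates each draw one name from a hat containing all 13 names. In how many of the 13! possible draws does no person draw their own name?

2290792932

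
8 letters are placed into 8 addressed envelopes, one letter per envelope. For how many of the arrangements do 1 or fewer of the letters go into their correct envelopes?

29665

# with exactly i fixed is C(8,i)·!(8-i); sum over i=0..1:
  i=0: C(8,0)·!8 = 1·14833 = 14833
  i=1: C(8,1)·!7 = 8·1854 = 14832
Total = 29665.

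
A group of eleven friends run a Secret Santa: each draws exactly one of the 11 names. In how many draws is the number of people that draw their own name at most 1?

29369141

# with exactly i fixed is C(11,i)·!(11-i); sum over i=0..1:
  i=0: C(11,0)·!11 = 1·14684570 = 14684570
  i=1: C(11,1)·!10 = 11·1334961 = 14684571
Total = 29369141.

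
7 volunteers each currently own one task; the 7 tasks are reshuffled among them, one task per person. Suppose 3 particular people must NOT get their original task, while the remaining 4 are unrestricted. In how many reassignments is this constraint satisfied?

Let A_j be the event that the j-th constrained one is fixed. By inclusion-exclusion over the 3 events:
Σ_{j=0}^{3} (-1)^j C(3,j)(7-j)!
= C(3,0)·7! - C(3,1)·6! + C(3,2)·5! - C(3,3)·4!
= 5040 - 2160 + 360 - 24
= 3216

3216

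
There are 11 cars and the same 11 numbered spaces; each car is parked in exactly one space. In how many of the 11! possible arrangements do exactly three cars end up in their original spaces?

2447445

Pick the 3 fixed positions: C(11,3) = 165 ways.
The remaining 8 must be deranged: !8 = 14833.
Total: 165 × 14833 = 2447445.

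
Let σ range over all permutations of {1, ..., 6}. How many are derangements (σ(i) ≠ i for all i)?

265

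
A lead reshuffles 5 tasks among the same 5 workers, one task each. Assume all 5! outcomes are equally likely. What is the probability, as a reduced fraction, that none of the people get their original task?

11/30

Favorable outcomes: !5 = 44.
Total outcomes: 5! = 120.
Probability = 44/120 = 11/30.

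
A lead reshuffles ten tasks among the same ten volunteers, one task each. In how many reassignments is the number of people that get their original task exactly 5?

Pick the 5 fixed positions: C(10,5) = 252 ways.
The remaining 5 must be deranged: !5 = 44.
Total: 252 × 44 = 11088.

11088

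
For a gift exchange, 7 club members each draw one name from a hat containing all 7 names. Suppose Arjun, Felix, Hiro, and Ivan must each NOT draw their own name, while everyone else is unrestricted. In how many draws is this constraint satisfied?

2790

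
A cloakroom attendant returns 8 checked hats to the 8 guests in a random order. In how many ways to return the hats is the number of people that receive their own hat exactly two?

7420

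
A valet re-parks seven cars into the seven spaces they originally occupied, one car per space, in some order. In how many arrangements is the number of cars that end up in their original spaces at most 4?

5018

Sum C(7,i)·!(7-i) for i = 0..4:
  i=0: C(7,0)·!7 = 1·1854 = 1854
  i=1: C(7,1)·!6 = 7·265 = 1855
  i=2: C(7,2)·!5 = 21·44 = 924
  i=3: C(7,3)·!4 = 35·9 = 315
  i=4: C(7,4)·!3 = 35·2 = 70
Total = 5018.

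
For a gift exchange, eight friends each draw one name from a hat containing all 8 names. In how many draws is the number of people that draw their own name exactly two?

7420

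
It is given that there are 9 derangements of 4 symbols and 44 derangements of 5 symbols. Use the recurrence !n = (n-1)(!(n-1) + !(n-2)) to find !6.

!6 = (6-1)·(!5 + !4) = 5·(44 + 9) = 5·53 = 265.

265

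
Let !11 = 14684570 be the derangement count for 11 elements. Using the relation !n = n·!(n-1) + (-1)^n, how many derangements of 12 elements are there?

176214841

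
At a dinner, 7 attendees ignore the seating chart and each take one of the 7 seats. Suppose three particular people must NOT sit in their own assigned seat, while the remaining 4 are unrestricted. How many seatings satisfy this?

3216

Let A_j be the event that the j-th constrained one is fixed. By inclusion-exclusion over the 3 events:
Σ_{j=0}^{3} (-1)^j C(3,j)(7-j)!
= C(3,0)·7! - C(3,1)·6! + C(3,2)·5! - C(3,3)·4!
= 5040 - 2160 + 360 - 24
= 3216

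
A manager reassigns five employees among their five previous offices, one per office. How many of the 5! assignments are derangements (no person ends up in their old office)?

44

By inclusion-exclusion, !5 = Σ (-1)^k · 5!/k! for k=0..5
= 5! - 5!/1! + 5!/2! - 5!/3! + 5!/4! - 5!/5!
= 120 - 120 + 60 - 20 + 5 - 1
= 44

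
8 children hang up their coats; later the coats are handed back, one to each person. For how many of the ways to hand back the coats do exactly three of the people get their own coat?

2464

Pick the 3 fixed positions: C(8,3) = 56 ways.
The other 5 form a derangement: !5 = 44.
Total: 56 × 44 = 2464.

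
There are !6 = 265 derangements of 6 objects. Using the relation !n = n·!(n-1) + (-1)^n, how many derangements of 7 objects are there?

1854

!7 = 7·265 - 1 = 1854.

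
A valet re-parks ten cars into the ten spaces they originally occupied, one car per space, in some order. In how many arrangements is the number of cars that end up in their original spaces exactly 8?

Pick the 8 fixed positions: C(10,8) = 45 ways.
The remaining 2 must be deranged: !2 = 1.
Total: 45 × 1 = 45.

45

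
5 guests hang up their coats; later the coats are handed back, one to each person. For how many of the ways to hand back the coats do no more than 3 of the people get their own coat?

# with exactly i fixed is C(5,i)·!(5-i); sum over i=0..3:
  i=0: C(5,0)·!5 = 1·44 = 44
  i=1: C(5,1)·!4 = 5·9 = 45
  i=2: C(5,2)·!3 = 10·2 = 20
  i=3: C(5,3)·!2 = 10·1 = 10
Total = 119.

119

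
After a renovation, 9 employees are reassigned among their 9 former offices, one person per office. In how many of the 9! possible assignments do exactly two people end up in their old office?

Pick the 2 fixed positions: C(9,2) = 36 ways.
The other 7 form a derangement: !7 = 1854.
Total: 36 × 1854 = 66744.

66744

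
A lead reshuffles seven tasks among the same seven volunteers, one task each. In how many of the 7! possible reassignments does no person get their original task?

By inclusion-exclusion, !7 = Σ (-1)^k · 7!/k! for k=0..7
= 7! - 7!/1! + 7!/2! - 7!/3! + 7!/4! - 7!/5! + 7!/6! - 7!/7!
= 5040 - 5040 + 2520 - 840 + 210 - 42 + 7 - 1
= 1854

1854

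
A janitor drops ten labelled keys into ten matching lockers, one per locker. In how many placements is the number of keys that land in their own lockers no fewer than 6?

# with exactly i fixed is C(10,i)·!(10-i); sum over i=6..10:
  i=6: C(10,6)·!4 = 210·9 = 1890
  i=7: C(10,7)·!3 = 120·2 = 240
  i=8: C(10,8)·!2 = 45·1 = 45
  i=9: C(10,9)·!1 = 10·0 = 0
  i=10: C(10,10)·!0 = 1·1 = 1
Total = 2176.

2176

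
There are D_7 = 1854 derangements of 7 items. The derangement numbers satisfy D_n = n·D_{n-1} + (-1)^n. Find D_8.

14833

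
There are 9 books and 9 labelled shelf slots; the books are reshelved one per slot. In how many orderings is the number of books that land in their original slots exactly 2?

66744

Pick the 2 fixed positions: C(9,2) = 36 ways.
The other 7 form a derangement: !7 = 1854.
Total: 36 × 1854 = 66744.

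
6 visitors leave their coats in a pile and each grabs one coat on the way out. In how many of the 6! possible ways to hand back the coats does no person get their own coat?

265

The subfactorial !6 = [6!/e] (nearest integer).
6! = 720, and 720/e ≈ 264.87, so !6 = 265.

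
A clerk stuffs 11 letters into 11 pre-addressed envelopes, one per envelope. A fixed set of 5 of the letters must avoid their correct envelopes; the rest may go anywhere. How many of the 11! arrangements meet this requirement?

Inclusion-exclusion on the 5 forbidden self-matches:
Σ_{j=0}^{5} (-1)^j C(5,j)(11-j)!
= C(5,0)·11! - C(5,1)·10! + C(5,2)·9! - C(5,3)·8! + C(5,4)·7! - C(5,5)·6!
= 39916800 - 18144000 + 3628800 - 403200 + 25200 - 720
= 25022880

25022880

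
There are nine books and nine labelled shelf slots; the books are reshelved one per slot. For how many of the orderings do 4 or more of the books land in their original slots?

6883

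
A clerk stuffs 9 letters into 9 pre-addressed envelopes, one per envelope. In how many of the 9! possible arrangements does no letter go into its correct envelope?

!9 is the nearest integer to 9!/e.
9! = 362880, and 362880/e ≈ 133496.09, so !9 = 133496.

133496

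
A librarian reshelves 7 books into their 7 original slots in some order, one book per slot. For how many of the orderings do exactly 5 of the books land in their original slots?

Pick the 5 fixed positions: C(7,5) = 21 ways.
The remaining 2 must be deranged: !2 = 1.
Total: 21 × 1 = 21.

21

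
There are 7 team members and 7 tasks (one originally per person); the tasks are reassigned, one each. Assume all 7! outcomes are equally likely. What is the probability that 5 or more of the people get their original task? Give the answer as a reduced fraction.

11/2520

Favorable outcomes: Σ_{i≥5} C(7,i)·!(7-i) = 21·1 + 7·0 + 1·1 = 22.
Total outcomes: 7! = 5040.
Probability = 22/5040 = 11/2520.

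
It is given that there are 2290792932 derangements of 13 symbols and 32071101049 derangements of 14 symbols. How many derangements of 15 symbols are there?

481066515734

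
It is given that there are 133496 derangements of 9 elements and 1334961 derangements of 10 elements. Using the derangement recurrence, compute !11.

14684570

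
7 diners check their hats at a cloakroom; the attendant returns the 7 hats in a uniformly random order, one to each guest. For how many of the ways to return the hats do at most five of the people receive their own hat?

5039

Sum C(7,i)·!(7-i) for i = 0..5:
  i=0: C(7,0)·!7 = 1·1854 = 1854
  i=1: C(7,1)·!6 = 7·265 = 1855
  i=2: C(7,2)·!5 = 21·44 = 924
  i=3: C(7,3)·!4 = 35·9 = 315
  i=4: C(7,4)·!3 = 35·2 = 70
  i=5: C(7,5)·!2 = 21·1 = 21
Total = 5039.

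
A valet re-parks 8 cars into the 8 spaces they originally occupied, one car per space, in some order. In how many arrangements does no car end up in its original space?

14833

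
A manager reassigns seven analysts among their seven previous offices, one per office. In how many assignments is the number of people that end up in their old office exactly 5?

Pick the 5 fixed positions: C(7,5) = 21 ways.
The other 2 form a derangement: !2 = 1.
Total: 21 × 1 = 21.

21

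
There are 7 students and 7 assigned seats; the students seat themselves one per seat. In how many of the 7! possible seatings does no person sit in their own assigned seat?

!7 = 7! · Σ_{k=0}^{7} (-1)^k/k!
= 7! - 7!/1! + 7!/2! - 7!/3! + 7!/4! - 7!/5! + 7!/6! - 7!/7!
= 5040 - 5040 + 2520 - 840 + 210 - 42 + 7 - 1
= 1854

1854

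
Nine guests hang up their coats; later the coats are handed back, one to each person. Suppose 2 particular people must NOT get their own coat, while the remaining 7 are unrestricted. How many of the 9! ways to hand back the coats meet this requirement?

Inclusion-exclusion on the 2 forbidden self-matches:
Σ_{j=0}^{2} (-1)^j C(2,j)(9-j)!
= C(2,0)·9! - C(2,1)·8! + C(2,2)·7!
= 362880 - 80640 + 5040
= 287280

287280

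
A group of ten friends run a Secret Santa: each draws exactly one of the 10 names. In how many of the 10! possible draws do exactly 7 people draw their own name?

Pick the 7 fixed positions: C(10,7) = 120 ways.
The remaining 3 must be deranged: !3 = 2.
Total: 120 × 2 = 240.

240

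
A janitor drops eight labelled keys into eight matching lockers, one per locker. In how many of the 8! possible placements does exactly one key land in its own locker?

Pick the single fixed position: C(8,1) = 8 ways.
The remaining 7 must be deranged: !7 = 1854.
Total: 8 × 1854 = 14832.

14832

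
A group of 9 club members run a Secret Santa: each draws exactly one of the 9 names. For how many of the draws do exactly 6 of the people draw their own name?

168

Pick the 6 fixed positions: C(9,6) = 84 ways.
The other 3 form a derangement: !3 = 2.
Total: 84 × 2 = 168.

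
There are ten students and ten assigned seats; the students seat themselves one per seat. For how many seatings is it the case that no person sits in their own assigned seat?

1334961

Use !n = (n-1)(!(n-1) + !(n-2)).
!10 = 9·(133496 + 14833) = 9·148329 = 1334961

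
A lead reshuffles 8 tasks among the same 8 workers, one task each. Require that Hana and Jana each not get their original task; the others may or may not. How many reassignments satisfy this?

30960

Inclusion-exclusion on the 2 forbidden self-matches:
Σ_{j=0}^{2} (-1)^j C(2,j)(8-j)!
= C(2,0)·8! - C(2,1)·7! + C(2,2)·6!
= 40320 - 10080 + 720
= 30960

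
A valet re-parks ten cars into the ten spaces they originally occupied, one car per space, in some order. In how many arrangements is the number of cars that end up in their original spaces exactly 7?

Choose which 7 of the 10 are fixed: C(10,7) = 120.
The other 3 form a derangement: !3 = 2.
Total: 120 × 2 = 240.

240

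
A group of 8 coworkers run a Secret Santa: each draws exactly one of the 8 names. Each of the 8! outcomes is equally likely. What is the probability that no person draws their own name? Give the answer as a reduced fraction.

2119/5760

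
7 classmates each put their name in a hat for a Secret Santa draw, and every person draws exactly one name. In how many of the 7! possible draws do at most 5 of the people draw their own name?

5039

# with exactly i fixed is C(7,i)·!(7-i); sum over i=0..5:
  i=0: C(7,0)·!7 = 1·1854 = 1854
  i=1: C(7,1)·!6 = 7·265 = 1855
  i=2: C(7,2)·!5 = 21·44 = 924
  i=3: C(7,3)·!4 = 35·9 = 315
  i=4: C(7,4)·!3 = 35·2 = 70
  i=5: C(7,5)·!2 = 21·1 = 21
Total = 5039.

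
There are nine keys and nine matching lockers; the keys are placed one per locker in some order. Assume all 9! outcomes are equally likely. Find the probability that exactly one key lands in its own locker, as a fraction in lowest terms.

Favorable outcomes: C(9,1)·!8 = 9·14833 = 133497.
Total outcomes: 9! = 362880.
Probability = 133497/362880 = 2119/5760.

2119/5760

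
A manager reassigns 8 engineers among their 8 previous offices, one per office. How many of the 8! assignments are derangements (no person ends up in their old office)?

By inclusion-exclusion, !8 = Σ (-1)^k · 8!/k! for k=0..8
= 8! - 8!/1! + 8!/2! - 8!/3! + 8!/4! - 8!/5! + 8!/6! - 8!/7! + 8!/8!
= 40320 - 40320 + 20160 - 6720 + 1680 - 336 + 56 - 8 + 1
= 14833

14833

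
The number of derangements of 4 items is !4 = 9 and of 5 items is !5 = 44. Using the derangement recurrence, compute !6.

265

!6 = (6-1)·(!5 + !4) = 5·(44 + 9) = 5·53 = 265.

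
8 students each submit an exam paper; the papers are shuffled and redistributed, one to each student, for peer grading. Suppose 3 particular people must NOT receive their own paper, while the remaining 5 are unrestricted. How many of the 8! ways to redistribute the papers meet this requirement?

27240

Inclusion-exclusion on the 3 forbidden self-matches:
Σ_{j=0}^{3} (-1)^j C(3,j)(8-j)!
= C(3,0)·8! - C(3,1)·7! + C(3,2)·6! - C(3,3)·5!
= 40320 - 15120 + 2160 - 120
= 27240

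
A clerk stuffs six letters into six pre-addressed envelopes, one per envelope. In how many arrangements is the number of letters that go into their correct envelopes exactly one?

Choose which one of the 6 is fixed: C(6,1) = 6.
The remaining 5 must be deranged: !5 = 44.
Total: 6 × 44 = 264.

264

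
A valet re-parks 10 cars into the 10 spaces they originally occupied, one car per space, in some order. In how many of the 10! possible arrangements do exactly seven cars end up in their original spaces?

Choose which 7 of the 10 are fixed: C(10,7) = 120.
The other 3 form a derangement: !3 = 2.
Total: 120 × 2 = 240.

240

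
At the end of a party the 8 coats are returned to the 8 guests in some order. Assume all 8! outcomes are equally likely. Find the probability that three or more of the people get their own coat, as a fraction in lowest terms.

647/8064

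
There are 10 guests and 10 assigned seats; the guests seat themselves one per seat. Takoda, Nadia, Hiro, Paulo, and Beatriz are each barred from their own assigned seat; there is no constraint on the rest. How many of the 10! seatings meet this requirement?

2170680

Let A_j be the event that the j-th constrained one is fixed. By inclusion-exclusion over the 5 events:
Σ_{j=0}^{5} (-1)^j C(5,j)(10-j)!
= C(5,0)·10! - C(5,1)·9! + C(5,2)·8! - C(5,3)·7! + C(5,4)·6! - C(5,5)·5!
= 3628800 - 1814400 + 403200 - 50400 + 3600 - 120
= 2170680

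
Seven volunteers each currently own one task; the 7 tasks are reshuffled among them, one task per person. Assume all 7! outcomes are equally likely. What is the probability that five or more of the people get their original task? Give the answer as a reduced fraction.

11/2520

Favorable outcomes: Σ_{i≥5} C(7,i)·!(7-i) = 21·1 + 7·0 + 1·1 = 22.
Total outcomes: 7! = 5040.
Probability = 22/5040 = 11/2520.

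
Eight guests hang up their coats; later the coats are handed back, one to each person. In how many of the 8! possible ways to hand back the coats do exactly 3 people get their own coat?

2464

Choose which 3 of the 8 are fixed: C(8,3) = 56.
The other 5 form a derangement: !5 = 44.
Total: 56 × 44 = 2464.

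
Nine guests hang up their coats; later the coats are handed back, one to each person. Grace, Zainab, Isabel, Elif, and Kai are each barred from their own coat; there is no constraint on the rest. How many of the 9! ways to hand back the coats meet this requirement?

Let A_j be the event that the j-th constrained one is fixed. By inclusion-exclusion over the 5 events:
Σ_{j=0}^{5} (-1)^j C(5,j)(9-j)!
= C(5,0)·9! - C(5,1)·8! + C(5,2)·7! - C(5,3)·6! + C(5,4)·5! - C(5,5)·4!
= 362880 - 201600 + 50400 - 7200 + 600 - 24
= 205056

205056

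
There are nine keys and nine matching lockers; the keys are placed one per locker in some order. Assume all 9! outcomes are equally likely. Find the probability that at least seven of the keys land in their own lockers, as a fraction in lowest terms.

37/362880

Favorable outcomes: Σ_{i≥7} C(9,i)·!(9-i) = 36·1 + 9·0 + 1·1 = 37.
Total outcomes: 9! = 362880.
Probability = 37/362880 = 37/362880.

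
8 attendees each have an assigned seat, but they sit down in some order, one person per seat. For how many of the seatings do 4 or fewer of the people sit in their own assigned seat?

# with exactly i fixed is C(8,i)·!(8-i); sum over i=0..4:
  i=0: C(8,0)·!8 = 1·14833 = 14833
  i=1: C(8,1)·!7 = 8·1854 = 14832
  i=2: C(8,2)·!6 = 28·265 = 7420
  i=3: C(8,3)·!5 = 56·44 = 2464
  i=4: C(8,4)·!4 = 70·9 = 630
Total = 40179.

40179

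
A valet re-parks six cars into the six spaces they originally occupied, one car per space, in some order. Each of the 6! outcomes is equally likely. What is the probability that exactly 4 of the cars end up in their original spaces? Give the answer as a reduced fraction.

1/48

Favorable outcomes: C(6,4)·!2 = 15·1 = 15.
Total outcomes: 6! = 720.
Probability = 15/720 = 1/48.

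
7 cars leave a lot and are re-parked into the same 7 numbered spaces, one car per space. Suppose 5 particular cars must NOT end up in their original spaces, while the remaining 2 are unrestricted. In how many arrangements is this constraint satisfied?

2428

Inclusion-exclusion on the 5 forbidden self-matches:
Σ_{j=0}^{5} (-1)^j C(5,j)(7-j)!
= C(5,0)·7! - C(5,1)·6! + C(5,2)·5! - C(5,3)·4! + C(5,4)·3! - C(5,5)·2!
= 5040 - 3600 + 1200 - 240 + 30 - 2
= 2428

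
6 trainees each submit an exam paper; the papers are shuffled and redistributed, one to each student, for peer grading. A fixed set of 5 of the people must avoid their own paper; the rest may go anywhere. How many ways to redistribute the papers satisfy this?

Let A_j be the event that the j-th constrained one is fixed. By inclusion-exclusion over the 5 events:
Σ_{j=0}^{5} (-1)^j C(5,j)(6-j)!
= C(5,0)·6! - C(5,1)·5! + C(5,2)·4! - C(5,3)·3! + C(5,4)·2! - C(5,5)·1!
= 720 - 600 + 240 - 60 + 10 - 1
= 309

309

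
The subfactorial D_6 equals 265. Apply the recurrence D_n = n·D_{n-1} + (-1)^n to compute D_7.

1854

D_7 = 7·265 - 1 = 1854.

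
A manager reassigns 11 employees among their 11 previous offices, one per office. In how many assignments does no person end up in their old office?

14684570

!11 = 11! · Σ_{k=0}^{11} (-1)^k/k!
= 11! - 11!/1! + 11!/2! - 11!/3! + 11!/4! - 11!/5! + 11!/6! - 11!/7! + 11!/8! - 11!/9! + 11!/10! - 11!/11!
= 39916800 - 39916800 + 19958400 - 6652800 + 1663200 - 332640 + 55440 - 7920 + 990 - 110 + 11 - 1
= 14684570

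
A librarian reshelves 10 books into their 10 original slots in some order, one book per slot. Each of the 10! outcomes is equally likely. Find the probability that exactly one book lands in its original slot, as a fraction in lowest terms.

16687/45360

Favorable outcomes: C(10,1)·!9 = 10·133496 = 1334960.
Total outcomes: 10! = 3628800.
Probability = 1334960/3628800 = 16687/45360.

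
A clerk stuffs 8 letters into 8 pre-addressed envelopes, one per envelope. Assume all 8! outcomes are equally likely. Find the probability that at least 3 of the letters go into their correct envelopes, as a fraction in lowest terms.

647/8064

Favorable outcomes: Σ_{i≥3} C(8,i)·!(8-i) = 56·44 + 70·9 + 56·2 + 28·1 + 8·0 + 1·1 = 3235.
Total outcomes: 8! = 40320.
Probability = 3235/40320 = 647/8064.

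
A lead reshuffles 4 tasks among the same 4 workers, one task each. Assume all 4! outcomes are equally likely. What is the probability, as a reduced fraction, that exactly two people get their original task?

1/4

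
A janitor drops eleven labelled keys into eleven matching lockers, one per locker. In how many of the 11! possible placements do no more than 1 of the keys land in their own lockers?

29369141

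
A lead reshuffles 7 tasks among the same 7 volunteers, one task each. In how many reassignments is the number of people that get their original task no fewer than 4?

92

Sum C(7,i)·!(7-i) for i = 4..7:
  i=4: C(7,4)·!3 = 35·2 = 70
  i=5: C(7,5)·!2 = 21·1 = 21
  i=6: C(7,6)·!1 = 7·0 = 0
  i=7: C(7,7)·!0 = 1·1 = 1
Total = 92.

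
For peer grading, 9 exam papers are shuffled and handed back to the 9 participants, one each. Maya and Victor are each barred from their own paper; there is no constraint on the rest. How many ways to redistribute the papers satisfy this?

287280

Inclusion-exclusion on the 2 forbidden self-matches:
Σ_{j=0}^{2} (-1)^j C(2,j)(9-j)!
= C(2,0)·9! - C(2,1)·8! + C(2,2)·7!
= 362880 - 80640 + 5040
= 287280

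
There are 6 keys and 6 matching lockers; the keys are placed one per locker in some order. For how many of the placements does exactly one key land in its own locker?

Pick the single fixed position: C(6,1) = 6 ways.
The other 5 form a derangement: !5 = 44.
Total: 6 × 44 = 264.

264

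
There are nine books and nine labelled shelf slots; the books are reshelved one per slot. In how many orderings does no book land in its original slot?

Use !n = (n-1)(!(n-1) + !(n-2)).
!9 = 8·(14833 + 1854) = 8·16687 = 133496

133496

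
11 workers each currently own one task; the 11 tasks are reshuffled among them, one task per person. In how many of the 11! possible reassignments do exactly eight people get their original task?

Choose which 8 of the 11 are fixed: C(11,8) = 165.
The remaining 3 must be deranged: !3 = 2.
Total: 165 × 2 = 330.

330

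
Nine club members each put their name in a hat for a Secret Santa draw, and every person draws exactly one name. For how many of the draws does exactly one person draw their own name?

133497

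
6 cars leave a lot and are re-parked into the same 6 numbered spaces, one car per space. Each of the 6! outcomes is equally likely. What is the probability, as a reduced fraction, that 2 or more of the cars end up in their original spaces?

Favorable outcomes: Σ_{i≥2} C(6,i)·!(6-i) = 15·9 + 20·2 + 15·1 + 6·0 + 1·1 = 191.
Total outcomes: 6! = 720.
Probability = 191/720 = 191/720.

191/720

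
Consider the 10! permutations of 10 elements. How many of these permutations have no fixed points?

!10 = 10! · Σ_{k=0}^{10} (-1)^k/k!
= 10! - 10!/1! + 10!/2! - 10!/3! + 10!/4! - 10!/5! + 10!/6! - 10!/7! + 10!/8! - 10!/9! + 10!/10!
= 3628800 - 3628800 + 1814400 - 604800 + 151200 - 30240 + 5040 - 720 + 90 - 10 + 1
= 1334961

1334961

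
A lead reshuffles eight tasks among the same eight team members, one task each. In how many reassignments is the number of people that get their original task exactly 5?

Pick the 5 fixed positions: C(8,5) = 56 ways.
The other 3 form a derangement: !3 = 2.
Total: 56 × 2 = 112.

112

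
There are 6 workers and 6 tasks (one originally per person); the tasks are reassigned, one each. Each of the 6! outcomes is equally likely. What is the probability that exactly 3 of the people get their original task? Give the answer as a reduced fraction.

1/18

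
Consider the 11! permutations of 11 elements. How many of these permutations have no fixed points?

14684570

Use !n = n·!(n-1) + (-1)^n.
!11 = 11·1334961 - 1 = 14684570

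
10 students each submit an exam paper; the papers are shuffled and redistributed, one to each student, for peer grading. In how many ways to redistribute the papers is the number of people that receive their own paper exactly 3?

222480

Choose which 3 of the 10 are fixed: C(10,3) = 120.
The other 7 form a derangement: !7 = 1854.
Total: 120 × 1854 = 222480.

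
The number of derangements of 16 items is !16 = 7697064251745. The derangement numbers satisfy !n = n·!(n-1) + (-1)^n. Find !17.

130850092279664

!17 = 17·7697064251745 - 1 = 130850092279664.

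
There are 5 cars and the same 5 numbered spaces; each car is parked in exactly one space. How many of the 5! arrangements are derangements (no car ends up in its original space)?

!5 = 5! · Σ_{k=0}^{5} (-1)^k/k!
= 5! - 5!/1! + 5!/2! - 5!/3! + 5!/4! - 5!/5!
= 120 - 120 + 60 - 20 + 5 - 1
= 44

44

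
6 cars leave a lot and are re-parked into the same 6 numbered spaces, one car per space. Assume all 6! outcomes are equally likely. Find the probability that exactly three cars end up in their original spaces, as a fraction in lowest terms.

1/18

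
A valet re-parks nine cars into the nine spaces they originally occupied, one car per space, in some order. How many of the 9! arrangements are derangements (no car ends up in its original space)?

The subfactorial !9 = [9!/e] (nearest integer).
9! = 362880, and 362880/e ≈ 133496.09, so !9 = 133496.

133496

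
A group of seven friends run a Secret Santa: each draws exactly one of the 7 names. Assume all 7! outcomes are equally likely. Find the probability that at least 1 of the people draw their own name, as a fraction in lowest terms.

177/280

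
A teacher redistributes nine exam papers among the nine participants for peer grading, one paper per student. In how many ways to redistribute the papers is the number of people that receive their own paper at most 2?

Sum C(9,i)·!(9-i) for i = 0..2:
  i=0: C(9,0)·!9 = 1·133496 = 133496
  i=1: C(9,1)·!8 = 9·14833 = 133497
  i=2: C(9,2)·!7 = 36·1854 = 66744
Total = 333737.

333737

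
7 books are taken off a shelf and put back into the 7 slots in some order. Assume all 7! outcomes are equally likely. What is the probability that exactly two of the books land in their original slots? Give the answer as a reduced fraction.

Favorable outcomes: C(7,2)·!5 = 21·44 = 924.
Total outcomes: 7! = 5040.
Probability = 924/5040 = 11/60.

11/60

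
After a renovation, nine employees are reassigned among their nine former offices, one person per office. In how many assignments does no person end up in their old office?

133496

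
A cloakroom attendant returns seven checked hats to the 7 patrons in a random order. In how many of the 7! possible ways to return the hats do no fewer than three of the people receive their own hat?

407

Sum C(7,i)·!(7-i) for i = 3..7:
  i=3: C(7,3)·!4 = 35·9 = 315
  i=4: C(7,4)·!3 = 35·2 = 70
  i=5: C(7,5)·!2 = 21·1 = 21
  i=6: C(7,6)·!1 = 7·0 = 0
  i=7: C(7,7)·!0 = 1·1 = 1
Total = 407.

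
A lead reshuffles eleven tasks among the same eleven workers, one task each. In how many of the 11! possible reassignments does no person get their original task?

14684570

Use !n = n·!(n-1) + (-1)^n.
!11 = 11·1334961 - 1 = 14684570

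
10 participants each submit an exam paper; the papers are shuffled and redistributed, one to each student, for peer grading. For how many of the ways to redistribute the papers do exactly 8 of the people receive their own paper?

45

Choose which 8 of the 10 are fixed: C(10,8) = 45.
The remaining 2 must be deranged: !2 = 1.
Total: 45 × 1 = 45.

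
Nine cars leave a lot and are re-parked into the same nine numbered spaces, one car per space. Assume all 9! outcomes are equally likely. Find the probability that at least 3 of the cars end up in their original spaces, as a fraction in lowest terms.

29143/362880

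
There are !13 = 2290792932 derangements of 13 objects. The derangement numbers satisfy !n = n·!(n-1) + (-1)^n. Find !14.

32071101049

!14 = 14·2290792932 + 1 = 32071101049.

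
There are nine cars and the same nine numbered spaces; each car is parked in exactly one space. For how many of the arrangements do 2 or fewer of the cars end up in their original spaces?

333737

# with exactly i fixed is C(9,i)·!(9-i); sum over i=0..2:
  i=0: C(9,0)·!9 = 1·133496 = 133496
  i=1: C(9,1)·!8 = 9·14833 = 133497
  i=2: C(9,2)·!7 = 36·1854 = 66744
Total = 333737.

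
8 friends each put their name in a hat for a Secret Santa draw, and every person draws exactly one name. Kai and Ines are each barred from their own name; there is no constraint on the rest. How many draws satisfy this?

Let A_j be the event that the j-th constrained one is fixed. By inclusion-exclusion over the 2 events:
Σ_{j=0}^{2} (-1)^j C(2,j)(8-j)!
= C(2,0)·8! - C(2,1)·7! + C(2,2)·6!
= 40320 - 10080 + 720
= 30960

30960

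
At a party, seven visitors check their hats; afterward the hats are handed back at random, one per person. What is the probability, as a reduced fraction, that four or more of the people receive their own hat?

23/1260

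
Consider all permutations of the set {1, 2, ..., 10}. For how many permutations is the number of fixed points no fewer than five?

13264

# with exactly i fixed is C(10,i)·!(10-i); sum over i=5..10:
  i=5: C(10,5)·!5 = 252·44 = 11088
  i=6: C(10,6)·!4 = 210·9 = 1890
  i=7: C(10,7)·!3 = 120·2 = 240
  i=8: C(10,8)·!2 = 45·1 = 45
  i=9: C(10,9)·!1 = 10·0 = 0
  i=10: C(10,10)·!0 = 1·1 = 1
Total = 13264.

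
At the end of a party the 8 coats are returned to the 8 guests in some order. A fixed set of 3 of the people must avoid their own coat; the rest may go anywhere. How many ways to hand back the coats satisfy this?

Inclusion-exclusion on the 3 forbidden self-matches:
Σ_{j=0}^{3} (-1)^j C(3,j)(8-j)!
= C(3,0)·8! - C(3,1)·7! + C(3,2)·6! - C(3,3)·5!
= 40320 - 15120 + 2160 - 120
= 27240

27240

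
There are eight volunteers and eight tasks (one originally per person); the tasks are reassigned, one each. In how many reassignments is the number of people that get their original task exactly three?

Pick the 3 fixed positions: C(8,3) = 56 ways.
The remaining 5 must be deranged: !5 = 44.
Total: 56 × 44 = 2464.

2464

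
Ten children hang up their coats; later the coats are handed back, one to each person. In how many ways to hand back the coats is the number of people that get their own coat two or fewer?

3337406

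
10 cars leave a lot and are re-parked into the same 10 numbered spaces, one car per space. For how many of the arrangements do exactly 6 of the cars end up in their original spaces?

Choose which 6 of the 10 are fixed: C(10,6) = 210.
The other 4 form a derangement: !4 = 9.
Total: 210 × 9 = 1890.

1890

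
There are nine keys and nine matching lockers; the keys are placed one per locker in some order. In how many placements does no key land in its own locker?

133496

Use !n = n·!(n-1) + (-1)^n.
!9 = 9·14833 - 1 = 133496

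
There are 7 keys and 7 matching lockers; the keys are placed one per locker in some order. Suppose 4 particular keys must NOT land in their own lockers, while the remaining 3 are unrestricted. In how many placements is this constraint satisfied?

2790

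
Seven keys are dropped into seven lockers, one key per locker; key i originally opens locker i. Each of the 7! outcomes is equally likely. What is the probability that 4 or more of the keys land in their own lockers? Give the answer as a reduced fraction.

23/1260

Favorable outcomes: Σ_{i≥4} C(7,i)·!(7-i) = 35·2 + 21·1 + 7·0 + 1·1 = 92.
Total outcomes: 7! = 5040.
Probability = 92/5040 = 23/1260.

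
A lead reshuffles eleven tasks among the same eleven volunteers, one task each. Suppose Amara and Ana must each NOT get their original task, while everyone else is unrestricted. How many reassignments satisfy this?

Inclusion-exclusion on the 2 forbidden self-matches:
Σ_{j=0}^{2} (-1)^j C(2,j)(11-j)!
= C(2,0)·11! - C(2,1)·10! + C(2,2)·9!
= 39916800 - 7257600 + 362880
= 33022080

33022080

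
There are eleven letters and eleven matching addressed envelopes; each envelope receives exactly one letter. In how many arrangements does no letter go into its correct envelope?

The number of derangements of 11 is !11 = Σ_{k=0}^{11} (-1)^k·11!/k!
= 11! - 11!/1! + 11!/2! - 11!/3! + 11!/4! - 11!/5! + 11!/6! - 11!/7! + 11!/8! - 11!/9! + 11!/10! - 11!/11!
= 39916800 - 39916800 + 19958400 - 6652800 + 1663200 - 332640 + 55440 - 7920 + 990 - 110 + 11 - 1
= 14684570

14684570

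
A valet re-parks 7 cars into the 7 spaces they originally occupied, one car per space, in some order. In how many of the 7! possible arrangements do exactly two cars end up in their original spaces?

924

Pick the 2 fixed positions: C(7,2) = 21 ways.
The remaining 5 must be deranged: !5 = 44.
Total: 21 × 44 = 924.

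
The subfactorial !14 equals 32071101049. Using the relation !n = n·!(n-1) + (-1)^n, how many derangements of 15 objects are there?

!15 = 15·32071101049 - 1 = 481066515734.

481066515734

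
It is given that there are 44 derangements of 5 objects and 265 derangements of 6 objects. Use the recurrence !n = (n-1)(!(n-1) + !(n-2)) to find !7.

!7 = (7-1)·(!6 + !5) = 6·(265 + 44) = 6·309 = 1854.

1854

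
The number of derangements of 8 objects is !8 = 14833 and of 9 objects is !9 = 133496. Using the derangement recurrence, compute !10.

!10 = (10-1)·(!9 + !8) = 9·(133496 + 14833) = 9·148329 = 1334961.

1334961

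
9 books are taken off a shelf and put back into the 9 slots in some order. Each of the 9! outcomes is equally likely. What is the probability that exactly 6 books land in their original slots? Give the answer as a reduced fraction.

1/2160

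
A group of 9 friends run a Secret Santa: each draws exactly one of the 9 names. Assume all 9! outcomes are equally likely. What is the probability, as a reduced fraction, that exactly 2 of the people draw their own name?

Favorable outcomes: C(9,2)·!7 = 36·1854 = 66744.
Total outcomes: 9! = 362880.
Probability = 66744/362880 = 103/560.

103/560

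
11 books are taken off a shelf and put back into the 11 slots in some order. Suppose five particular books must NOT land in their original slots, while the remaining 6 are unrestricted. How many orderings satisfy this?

Let A_j be the event that the j-th constrained one is fixed. By inclusion-exclusion over the 5 events:
Σ_{j=0}^{5} (-1)^j C(5,j)(11-j)!
= C(5,0)·11! - C(5,1)·10! + C(5,2)·9! - C(5,3)·8! + C(5,4)·7! - C(5,5)·6!
= 39916800 - 18144000 + 3628800 - 403200 + 25200 - 720
= 25022880

25022880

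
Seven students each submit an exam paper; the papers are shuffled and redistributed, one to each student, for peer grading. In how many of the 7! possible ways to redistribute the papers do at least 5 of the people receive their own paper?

# with exactly i fixed is C(7,i)·!(7-i); sum over i=5..7:
  i=5: C(7,5)·!2 = 21·1 = 21
  i=6: C(7,6)·!1 = 7·0 = 0
  i=7: C(7,7)·!0 = 1·1 = 1
Total = 22.

22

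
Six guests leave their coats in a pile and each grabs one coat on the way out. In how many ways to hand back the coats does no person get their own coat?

The number of derangements of 6 is !6 = Σ_{k=0}^{6} (-1)^k·6!/k!
= 6! - 6!/1! + 6!/2! - 6!/3! + 6!/4! - 6!/5! + 6!/6!
= 720 - 720 + 360 - 120 + 30 - 6 + 1
= 265

265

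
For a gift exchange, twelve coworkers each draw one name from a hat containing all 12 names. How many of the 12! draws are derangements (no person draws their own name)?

176214841

The subfactorial !12 = [12!/e] (nearest integer).
12! = 479001600, and 479001600/e ≈ 176214840.93, so !12 = 176214841.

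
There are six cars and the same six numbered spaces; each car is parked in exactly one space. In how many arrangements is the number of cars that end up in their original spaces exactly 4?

Choose which 4 of the 6 are fixed: C(6,4) = 15.
The other 2 form a derangement: !2 = 1.
Total: 15 × 1 = 15.

15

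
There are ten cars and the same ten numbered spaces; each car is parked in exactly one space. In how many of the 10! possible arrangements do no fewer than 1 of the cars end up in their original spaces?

2293839

Sum C(10,i)·!(10-i) for i = 1..10:
  i=1: C(10,1)·!9 = 10·133496 = 1334960
  i=2: C(10,2)·!8 = 45·14833 = 667485
  i=3: C(10,3)·!7 = 120·1854 = 222480
  i=4: C(10,4)·!6 = 210·265 = 55650
  i=5: C(10,5)·!5 = 252·44 = 11088
  i=6: C(10,6)·!4 = 210·9 = 1890
  i=7: C(10,7)·!3 = 120·2 = 240
  i=8: C(10,8)·!2 = 45·1 = 45
  i=9: C(10,9)·!1 = 10·0 = 0
  i=10: C(10,10)·!0 = 1·1 = 1
Total = 2293839.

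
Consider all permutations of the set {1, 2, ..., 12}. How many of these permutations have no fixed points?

!12 is the nearest integer to 12!/e.
12! = 479001600, and 479001600/e ≈ 176214840.93, so !12 = 176214841.

176214841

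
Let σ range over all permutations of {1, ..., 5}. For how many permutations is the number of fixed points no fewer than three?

11

Sum C(5,i)·!(5-i) for i = 3..5:
  i=3: C(5,3)·!2 = 10·1 = 10
  i=4: C(5,4)·!1 = 5·0 = 0
  i=5: C(5,5)·!0 = 1·1 = 1
Total = 11.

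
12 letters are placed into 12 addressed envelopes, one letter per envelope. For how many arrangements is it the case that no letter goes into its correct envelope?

Recurrence: !12 = 12·!11 + (-1)^12.
!12 = 12·14684570 + 1 = 176214841

176214841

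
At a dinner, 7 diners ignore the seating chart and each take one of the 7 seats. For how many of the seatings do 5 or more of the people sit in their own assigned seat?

22

# with exactly i fixed is C(7,i)·!(7-i); sum over i=5..7:
  i=5: C(7,5)·!2 = 21·1 = 21
  i=6: C(7,6)·!1 = 7·0 = 0
  i=7: C(7,7)·!0 = 1·1 = 1
Total = 22.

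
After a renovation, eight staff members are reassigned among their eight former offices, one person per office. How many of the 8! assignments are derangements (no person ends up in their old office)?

14833

The number of derangements of 8 is !8 = Σ_{k=0}^{8} (-1)^k·8!/k!
= 8! - 8!/1! + 8!/2! - 8!/3! + 8!/4! - 8!/5! + 8!/6! - 8!/7! + 8!/8!
= 40320 - 40320 + 20160 - 6720 + 1680 - 336 + 56 - 8 + 1
= 14833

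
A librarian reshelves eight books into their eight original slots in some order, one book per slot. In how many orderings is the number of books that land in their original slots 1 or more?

25487

# with exactly i fixed is C(8,i)·!(8-i); sum over i=1..8:
  i=1: C(8,1)·!7 = 8·1854 = 14832
  i=2: C(8,2)·!6 = 28·265 = 7420
  i=3: C(8,3)·!5 = 56·44 = 2464
  i=4: C(8,4)·!4 = 70·9 = 630
  i=5: C(8,5)·!3 = 56·2 = 112
  i=6: C(8,6)·!2 = 28·1 = 28
  i=7: C(8,7)·!1 = 8·0 = 0
  i=8: C(8,8)·!0 = 1·1 = 1
Total = 25487.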